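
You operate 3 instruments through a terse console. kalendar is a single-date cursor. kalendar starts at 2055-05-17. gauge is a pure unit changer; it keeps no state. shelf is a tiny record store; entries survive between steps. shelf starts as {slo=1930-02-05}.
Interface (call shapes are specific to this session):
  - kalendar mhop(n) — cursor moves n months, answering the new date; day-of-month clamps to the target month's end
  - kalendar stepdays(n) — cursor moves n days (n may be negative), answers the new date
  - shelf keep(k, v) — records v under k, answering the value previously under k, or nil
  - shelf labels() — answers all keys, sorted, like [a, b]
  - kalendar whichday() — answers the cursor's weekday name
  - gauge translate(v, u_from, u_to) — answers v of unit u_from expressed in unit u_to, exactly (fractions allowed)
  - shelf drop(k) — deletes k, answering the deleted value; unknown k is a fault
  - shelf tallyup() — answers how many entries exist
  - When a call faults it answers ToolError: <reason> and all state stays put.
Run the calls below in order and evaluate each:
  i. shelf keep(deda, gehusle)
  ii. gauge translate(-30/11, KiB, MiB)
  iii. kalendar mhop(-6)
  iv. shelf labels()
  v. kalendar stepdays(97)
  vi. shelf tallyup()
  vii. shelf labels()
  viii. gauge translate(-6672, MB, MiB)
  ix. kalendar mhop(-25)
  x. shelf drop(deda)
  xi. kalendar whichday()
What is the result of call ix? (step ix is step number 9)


Answer: 2053-01-22

Derivation:
Now I run shelf keep passing k→deda, v→gehusle, yielding nil.
Now I run gauge translate passing v→-30/11, u_from→KiB, u_to→MiB, which returns -15/5632.
Calling kalendar mhop passing n→-6, and get 2054-11-17.
Calling shelf labels(), which returns [deda, slo].
Next I call kalendar stepdays passing n→97, and observe 2055-02-22.
Invoking shelf tallyup(), — result: 2.
Calling shelf labels, giving [deda, slo].
Invoking gauge translate passing v→-6672, u_from→MB, u_to→MiB, → -6515625/1024.
I use kalendar mhop passing n→-25, and observe 2053-01-22.
I run shelf drop passing k→deda, — result: gehusle.
I invoke kalendar whichday(), and see Wednesday.


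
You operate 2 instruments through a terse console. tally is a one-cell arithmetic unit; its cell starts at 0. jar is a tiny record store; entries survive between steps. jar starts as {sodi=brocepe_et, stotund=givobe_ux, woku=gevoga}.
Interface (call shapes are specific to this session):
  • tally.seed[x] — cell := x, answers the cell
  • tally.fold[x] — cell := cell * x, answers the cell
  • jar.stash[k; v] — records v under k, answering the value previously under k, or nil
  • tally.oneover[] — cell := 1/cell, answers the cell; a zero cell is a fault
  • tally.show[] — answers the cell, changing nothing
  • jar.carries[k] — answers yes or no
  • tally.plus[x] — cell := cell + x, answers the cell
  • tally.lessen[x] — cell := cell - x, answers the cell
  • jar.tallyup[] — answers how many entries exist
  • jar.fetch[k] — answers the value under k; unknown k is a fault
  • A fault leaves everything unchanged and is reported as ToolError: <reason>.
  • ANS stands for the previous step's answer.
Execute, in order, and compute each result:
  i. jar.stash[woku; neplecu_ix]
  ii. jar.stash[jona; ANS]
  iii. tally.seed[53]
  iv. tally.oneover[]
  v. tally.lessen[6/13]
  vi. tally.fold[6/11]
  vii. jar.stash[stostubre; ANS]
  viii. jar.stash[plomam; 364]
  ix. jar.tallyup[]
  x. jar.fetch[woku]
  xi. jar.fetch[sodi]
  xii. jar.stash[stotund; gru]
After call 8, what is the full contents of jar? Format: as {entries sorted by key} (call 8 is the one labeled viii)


Answer: {jona=gevoga, plomam=364, sodi=brocepe_et, stostubre=-1830/7579, stotund=givobe_ux, woku=neplecu_ix}

Derivation:
>> jar.stash(woku, neplecu_ix)
<< gevoga
>> jar.stash(jona, ANS)
<< nil
>> tally.seed(53)
<< 53
>> tally.oneover()
<< 1/53
>> tally.lessen(6/13)
<< -305/689
>> tally.fold(6/11)
<< -1830/7579
>> jar.stash(stostubre, ANS)
<< nil
>> jar.stash(plomam, 364)
<< nil
>> jar.tallyup()
<< 6
>> jar.fetch(woku)
<< neplecu_ix
>> jar.fetch(sodi)
<< brocepe_et
>> jar.stash(stotund, gru)
<< givobe_ux


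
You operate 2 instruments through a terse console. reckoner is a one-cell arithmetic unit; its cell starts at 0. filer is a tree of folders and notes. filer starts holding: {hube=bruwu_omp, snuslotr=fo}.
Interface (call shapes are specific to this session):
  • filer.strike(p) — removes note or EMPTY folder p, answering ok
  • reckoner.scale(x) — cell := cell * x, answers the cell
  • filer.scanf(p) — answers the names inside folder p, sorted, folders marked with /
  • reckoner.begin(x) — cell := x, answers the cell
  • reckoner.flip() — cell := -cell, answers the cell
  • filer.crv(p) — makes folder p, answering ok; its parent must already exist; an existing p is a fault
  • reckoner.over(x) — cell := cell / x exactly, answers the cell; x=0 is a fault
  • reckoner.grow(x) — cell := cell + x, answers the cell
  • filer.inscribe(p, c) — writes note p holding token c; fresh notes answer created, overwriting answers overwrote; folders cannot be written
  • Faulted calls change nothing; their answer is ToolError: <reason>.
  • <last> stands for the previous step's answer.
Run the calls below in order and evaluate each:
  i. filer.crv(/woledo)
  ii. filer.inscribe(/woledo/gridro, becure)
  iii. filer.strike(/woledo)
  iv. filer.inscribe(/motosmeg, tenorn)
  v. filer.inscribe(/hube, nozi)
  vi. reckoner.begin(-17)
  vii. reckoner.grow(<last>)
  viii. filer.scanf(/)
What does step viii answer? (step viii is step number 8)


% filer.crv p→/woledo
= ok
% filer.inscribe p→/woledo/gridro c→becure
= created
% filer.strike p→/woledo
= ToolError: not empty
% filer.inscribe p→/motosmeg c→tenorn
= created
% filer.inscribe p→/hube c→nozi
= overwrote
% reckoner.begin x→-17
= -17
% reckoner.grow x→<last>
= -34
% filer.scanf p→/
= [hube, motosmeg, snuslotr, woledo/]

Answer: [hube, motosmeg, snuslotr, woledo/]


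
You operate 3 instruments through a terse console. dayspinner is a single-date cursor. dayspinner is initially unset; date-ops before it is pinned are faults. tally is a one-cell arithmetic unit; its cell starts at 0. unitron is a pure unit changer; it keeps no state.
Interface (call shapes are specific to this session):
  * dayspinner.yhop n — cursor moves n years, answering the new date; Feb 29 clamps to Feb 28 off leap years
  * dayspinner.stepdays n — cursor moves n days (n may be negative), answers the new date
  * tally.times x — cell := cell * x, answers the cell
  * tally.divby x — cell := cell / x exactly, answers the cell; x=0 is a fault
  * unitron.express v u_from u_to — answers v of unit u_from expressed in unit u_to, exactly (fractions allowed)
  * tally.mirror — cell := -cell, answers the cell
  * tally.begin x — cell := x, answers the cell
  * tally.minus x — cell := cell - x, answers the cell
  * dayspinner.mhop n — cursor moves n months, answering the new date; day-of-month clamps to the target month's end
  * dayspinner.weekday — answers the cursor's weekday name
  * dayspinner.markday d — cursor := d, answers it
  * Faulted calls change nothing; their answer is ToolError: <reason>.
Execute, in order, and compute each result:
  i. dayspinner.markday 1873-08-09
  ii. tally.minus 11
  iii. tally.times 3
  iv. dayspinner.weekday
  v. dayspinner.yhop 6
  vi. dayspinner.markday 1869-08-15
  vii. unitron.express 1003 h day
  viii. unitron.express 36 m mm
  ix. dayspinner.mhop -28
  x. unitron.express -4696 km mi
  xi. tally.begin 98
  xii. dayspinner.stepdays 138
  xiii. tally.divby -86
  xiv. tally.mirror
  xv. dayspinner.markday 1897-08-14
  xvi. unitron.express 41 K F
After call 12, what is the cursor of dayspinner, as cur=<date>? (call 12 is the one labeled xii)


Answer: cur=1867-08-31

Derivation:
Step: markday[d→1873-08-09]
Result: 1873-08-09
Step: minus[x→11]
Result: -11
Step: times[x→3]
Result: -33
Step: weekday[]
Result: Saturday
Step: yhop[n→6]
Result: 1879-08-09
Step: markday[d→1869-08-15]
Result: 1869-08-15
Step: express[v→1003; u_from→h; u_to→day]
Result: 1003/24
Step: express[v→36; u_from→m; u_to→mm]
Result: 36000
Step: mhop[n→-28]
Result: 1867-04-15
Step: express[v→-4696; u_from→km; u_to→mi]
Result: -36687500/12573
Step: begin[x→98]
Result: 98
Step: stepdays[n→138]
Result: 1867-08-31
Step: divby[x→-86]
Result: -49/43
Step: mirror[]
Result: 49/43
Step: markday[d→1897-08-14]
Result: 1897-08-14
Step: express[v→41; u_from→K; u_to→F]
Result: -38587/100


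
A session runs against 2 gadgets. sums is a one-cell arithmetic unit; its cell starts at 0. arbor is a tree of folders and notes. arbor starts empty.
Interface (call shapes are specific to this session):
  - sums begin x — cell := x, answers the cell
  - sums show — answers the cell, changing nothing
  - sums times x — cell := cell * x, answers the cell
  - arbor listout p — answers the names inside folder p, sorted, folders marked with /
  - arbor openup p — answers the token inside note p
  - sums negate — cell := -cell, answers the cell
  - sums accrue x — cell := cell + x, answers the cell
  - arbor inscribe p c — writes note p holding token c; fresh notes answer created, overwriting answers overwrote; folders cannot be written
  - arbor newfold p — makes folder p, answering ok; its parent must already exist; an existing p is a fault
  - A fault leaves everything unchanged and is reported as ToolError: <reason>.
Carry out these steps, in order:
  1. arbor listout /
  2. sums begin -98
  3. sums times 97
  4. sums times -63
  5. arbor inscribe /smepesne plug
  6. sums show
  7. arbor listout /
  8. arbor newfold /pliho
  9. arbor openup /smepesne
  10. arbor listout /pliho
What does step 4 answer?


Answer: 598878

Derivation:
→ arbor listout(p=/)
← []
→ sums begin(x=-98)
← -98
→ sums times(x=97)
← -9506
→ sums times(x=-63)
← 598878
→ arbor inscribe(p=/smepesne, c=plug)
← created
→ sums show()
← 598878
→ arbor listout(p=/)
← [smepesne]
→ arbor newfold(p=/pliho)
← ok
→ arbor openup(p=/smepesne)
← plug
→ arbor listout(p=/pliho)
← []


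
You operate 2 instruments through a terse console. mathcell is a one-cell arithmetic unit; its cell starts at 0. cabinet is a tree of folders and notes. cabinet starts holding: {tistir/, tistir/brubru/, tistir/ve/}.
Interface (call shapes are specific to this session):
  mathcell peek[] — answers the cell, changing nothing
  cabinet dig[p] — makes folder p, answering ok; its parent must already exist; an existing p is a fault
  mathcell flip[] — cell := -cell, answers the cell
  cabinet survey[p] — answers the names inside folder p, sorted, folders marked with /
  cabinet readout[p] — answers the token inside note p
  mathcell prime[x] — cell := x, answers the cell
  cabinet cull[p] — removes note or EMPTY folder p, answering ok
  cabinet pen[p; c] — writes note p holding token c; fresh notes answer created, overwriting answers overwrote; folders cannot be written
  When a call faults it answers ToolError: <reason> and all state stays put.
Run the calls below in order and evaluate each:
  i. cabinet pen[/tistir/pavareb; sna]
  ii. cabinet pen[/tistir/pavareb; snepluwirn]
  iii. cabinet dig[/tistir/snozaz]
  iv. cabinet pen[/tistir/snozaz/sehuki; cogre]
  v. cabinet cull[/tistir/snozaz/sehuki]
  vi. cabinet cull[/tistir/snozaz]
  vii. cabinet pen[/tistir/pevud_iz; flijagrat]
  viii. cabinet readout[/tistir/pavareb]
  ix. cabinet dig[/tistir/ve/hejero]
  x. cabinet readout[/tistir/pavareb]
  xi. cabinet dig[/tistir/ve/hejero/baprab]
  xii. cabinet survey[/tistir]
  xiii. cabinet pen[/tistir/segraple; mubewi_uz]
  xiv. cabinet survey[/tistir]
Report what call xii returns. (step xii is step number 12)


Answer: [brubru/, pavareb, pevud_iz, ve/]

Derivation:
Act: cabinet pen[/tistir/pavareb; sna]
Obs: created
Act: cabinet pen[/tistir/pavareb; snepluwirn]
Obs: overwrote
Act: cabinet dig[/tistir/snozaz]
Obs: ok
Act: cabinet pen[/tistir/snozaz/sehuki; cogre]
Obs: created
Act: cabinet cull[/tistir/snozaz/sehuki]
Obs: ok
Act: cabinet cull[/tistir/snozaz]
Obs: ok
Act: cabinet pen[/tistir/pevud_iz; flijagrat]
Obs: created
Act: cabinet readout[/tistir/pavareb]
Obs: snepluwirn
Act: cabinet dig[/tistir/ve/hejero]
Obs: ok
Act: cabinet readout[/tistir/pavareb]
Obs: snepluwirn
Act: cabinet dig[/tistir/ve/hejero/baprab]
Obs: ok
Act: cabinet survey[/tistir]
Obs: [brubru/, pavareb, pevud_iz, ve/]
Act: cabinet pen[/tistir/segraple; mubewi_uz]
Obs: created
Act: cabinet survey[/tistir]
Obs: [brubru/, pavareb, pevud_iz, segraple, ve/]


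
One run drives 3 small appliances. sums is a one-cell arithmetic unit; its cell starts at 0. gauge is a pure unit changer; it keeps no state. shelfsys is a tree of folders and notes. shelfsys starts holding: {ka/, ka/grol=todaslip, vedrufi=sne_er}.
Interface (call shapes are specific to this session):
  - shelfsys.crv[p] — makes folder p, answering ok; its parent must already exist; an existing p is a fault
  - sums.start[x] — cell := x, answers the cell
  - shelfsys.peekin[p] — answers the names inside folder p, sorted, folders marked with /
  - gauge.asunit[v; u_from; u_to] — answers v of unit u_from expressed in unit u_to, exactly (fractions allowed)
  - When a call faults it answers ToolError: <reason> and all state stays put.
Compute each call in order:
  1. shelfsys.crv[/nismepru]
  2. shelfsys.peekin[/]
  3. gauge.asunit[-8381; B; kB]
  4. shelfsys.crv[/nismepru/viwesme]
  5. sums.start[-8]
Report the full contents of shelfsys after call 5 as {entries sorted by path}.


Answer: {ka/, ka/grol=todaslip, nismepru/, nismepru/viwesme/, vedrufi=sne_er}

Derivation:
·→ crv(/nismepru)
·← ok
·→ peekin(/)
·← [ka/, nismepru/, vedrufi]
·→ asunit(-8381, B, kB)
·← -8381/1000
·→ crv(/nismepru/viwesme)
·← ok
·→ start(-8)
·← -8


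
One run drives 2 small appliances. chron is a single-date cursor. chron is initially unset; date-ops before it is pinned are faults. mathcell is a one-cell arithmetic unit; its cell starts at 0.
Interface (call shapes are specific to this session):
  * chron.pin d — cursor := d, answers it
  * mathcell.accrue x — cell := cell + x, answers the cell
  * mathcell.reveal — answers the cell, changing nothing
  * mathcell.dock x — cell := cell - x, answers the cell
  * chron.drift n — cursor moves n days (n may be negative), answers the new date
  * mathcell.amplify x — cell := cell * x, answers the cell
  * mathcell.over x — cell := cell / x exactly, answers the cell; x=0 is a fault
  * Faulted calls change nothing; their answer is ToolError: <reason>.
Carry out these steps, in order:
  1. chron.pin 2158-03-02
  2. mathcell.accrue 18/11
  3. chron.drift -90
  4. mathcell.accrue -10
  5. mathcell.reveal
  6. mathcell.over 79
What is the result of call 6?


~$ chron.pin d→2158-03-02
:: 2158-03-02
~$ mathcell.accrue x→18/11
:: 18/11
~$ chron.drift n→-90
:: 2157-12-02
~$ mathcell.accrue x→-10
:: -92/11
~$ mathcell.reveal
:: -92/11
~$ mathcell.over x→79
:: -92/869

Answer: -92/869


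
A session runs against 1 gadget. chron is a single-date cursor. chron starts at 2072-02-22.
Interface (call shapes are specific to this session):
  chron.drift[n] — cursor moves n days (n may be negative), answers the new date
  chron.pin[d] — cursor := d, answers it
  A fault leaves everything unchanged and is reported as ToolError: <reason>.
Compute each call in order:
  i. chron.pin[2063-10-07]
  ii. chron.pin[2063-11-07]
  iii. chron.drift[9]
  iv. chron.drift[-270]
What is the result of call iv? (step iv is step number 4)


I try chron.pin with d→2063-10-07, → 2063-10-07.
I invoke chron.pin with d→2063-11-07, which returns 2063-11-07.
I invoke chron.drift with n→9, yielding 2063-11-16.
Invoking chron.drift with n→-270, which returns 2063-02-19.

Answer: 2063-02-19


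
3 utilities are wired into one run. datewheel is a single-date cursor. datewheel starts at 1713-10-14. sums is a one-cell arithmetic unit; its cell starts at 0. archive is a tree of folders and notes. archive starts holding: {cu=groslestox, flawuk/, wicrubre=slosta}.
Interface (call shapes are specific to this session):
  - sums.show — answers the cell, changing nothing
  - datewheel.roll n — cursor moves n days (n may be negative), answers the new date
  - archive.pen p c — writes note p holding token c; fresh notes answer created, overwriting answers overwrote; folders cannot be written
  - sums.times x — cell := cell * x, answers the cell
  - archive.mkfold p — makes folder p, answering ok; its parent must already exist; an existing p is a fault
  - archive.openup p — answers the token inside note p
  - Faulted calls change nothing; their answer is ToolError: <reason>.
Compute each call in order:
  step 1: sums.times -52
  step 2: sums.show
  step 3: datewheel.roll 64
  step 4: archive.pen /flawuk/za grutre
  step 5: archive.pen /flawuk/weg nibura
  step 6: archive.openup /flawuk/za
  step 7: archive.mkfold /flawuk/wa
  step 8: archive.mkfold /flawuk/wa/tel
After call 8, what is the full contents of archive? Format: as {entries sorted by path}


==> times(x: -52)
<== 0
==> show()
<== 0
==> roll(n: 64)
<== 1713-12-17
==> pen(p: /flawuk/za, c: grutre)
<== created
==> pen(p: /flawuk/weg, c: nibura)
<== created
==> openup(p: /flawuk/za)
<== grutre
==> mkfold(p: /flawuk/wa)
<== ok
==> mkfold(p: /flawuk/wa/tel)
<== ok

Answer: {cu=groslestox, flawuk/, flawuk/wa/, flawuk/wa/tel/, flawuk/weg=nibura, flawuk/za=grutre, wicrubre=slosta}


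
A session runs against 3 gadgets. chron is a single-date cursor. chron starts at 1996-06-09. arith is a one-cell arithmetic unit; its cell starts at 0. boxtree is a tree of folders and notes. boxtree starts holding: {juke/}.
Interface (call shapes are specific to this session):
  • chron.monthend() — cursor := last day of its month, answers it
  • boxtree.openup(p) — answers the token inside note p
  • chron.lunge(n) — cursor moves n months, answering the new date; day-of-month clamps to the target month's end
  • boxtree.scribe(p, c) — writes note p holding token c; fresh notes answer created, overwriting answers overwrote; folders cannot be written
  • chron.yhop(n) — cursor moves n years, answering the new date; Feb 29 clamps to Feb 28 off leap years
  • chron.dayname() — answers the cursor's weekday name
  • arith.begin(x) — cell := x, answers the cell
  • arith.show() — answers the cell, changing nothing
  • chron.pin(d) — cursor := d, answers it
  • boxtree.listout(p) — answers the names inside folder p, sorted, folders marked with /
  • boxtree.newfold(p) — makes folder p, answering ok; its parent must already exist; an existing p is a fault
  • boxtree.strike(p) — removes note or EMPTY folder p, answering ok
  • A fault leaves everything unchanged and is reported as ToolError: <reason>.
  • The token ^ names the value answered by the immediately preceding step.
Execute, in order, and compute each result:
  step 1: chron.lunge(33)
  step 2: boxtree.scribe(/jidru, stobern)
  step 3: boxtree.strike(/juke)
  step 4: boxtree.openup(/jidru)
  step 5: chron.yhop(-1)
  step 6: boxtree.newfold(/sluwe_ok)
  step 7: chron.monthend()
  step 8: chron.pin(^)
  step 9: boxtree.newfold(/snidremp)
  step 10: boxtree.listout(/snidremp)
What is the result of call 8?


Then chron.lunge passing n=33, and get 1999-03-09.
Calling boxtree.scribe passing p=/jidru, c=stobern, and observe created.
Then boxtree.strike passing p=/juke, and get ok.
Using boxtree.openup passing p=/jidru: stobern.
I call chron.yhop passing n=-1, giving 1998-03-09.
Using boxtree.newfold passing p=/sluwe_ok, and see ok.
I use chron.monthend(), and see 1998-03-31.
Now I run chron.pin passing d=^, and get 1998-03-31.
Next I call boxtree.newfold passing p=/snidremp, — result: ok.
Next I call boxtree.listout passing p=/snidremp, and get [].

Answer: 1998-03-31


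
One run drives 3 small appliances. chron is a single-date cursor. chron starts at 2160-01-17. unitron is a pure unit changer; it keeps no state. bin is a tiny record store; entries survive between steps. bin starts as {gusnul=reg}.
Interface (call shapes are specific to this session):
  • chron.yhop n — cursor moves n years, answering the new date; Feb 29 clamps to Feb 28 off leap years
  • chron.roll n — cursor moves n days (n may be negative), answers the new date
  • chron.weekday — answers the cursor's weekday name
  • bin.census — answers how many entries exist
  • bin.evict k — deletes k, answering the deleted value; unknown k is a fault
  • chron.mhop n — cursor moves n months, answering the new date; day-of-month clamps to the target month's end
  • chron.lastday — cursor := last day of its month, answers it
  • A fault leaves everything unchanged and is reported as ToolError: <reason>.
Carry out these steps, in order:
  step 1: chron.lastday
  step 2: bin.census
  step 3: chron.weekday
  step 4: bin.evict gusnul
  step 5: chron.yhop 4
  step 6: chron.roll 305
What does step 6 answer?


Answer: 2164-12-01

Derivation:
==> chron.lastday()
<== 2160-01-31
==> bin.census()
<== 1
==> chron.weekday()
<== Thursday
==> bin.evict(k→gusnul)
<== reg
==> chron.yhop(n→4)
<== 2164-01-31
==> chron.roll(n→305)
<== 2164-12-01


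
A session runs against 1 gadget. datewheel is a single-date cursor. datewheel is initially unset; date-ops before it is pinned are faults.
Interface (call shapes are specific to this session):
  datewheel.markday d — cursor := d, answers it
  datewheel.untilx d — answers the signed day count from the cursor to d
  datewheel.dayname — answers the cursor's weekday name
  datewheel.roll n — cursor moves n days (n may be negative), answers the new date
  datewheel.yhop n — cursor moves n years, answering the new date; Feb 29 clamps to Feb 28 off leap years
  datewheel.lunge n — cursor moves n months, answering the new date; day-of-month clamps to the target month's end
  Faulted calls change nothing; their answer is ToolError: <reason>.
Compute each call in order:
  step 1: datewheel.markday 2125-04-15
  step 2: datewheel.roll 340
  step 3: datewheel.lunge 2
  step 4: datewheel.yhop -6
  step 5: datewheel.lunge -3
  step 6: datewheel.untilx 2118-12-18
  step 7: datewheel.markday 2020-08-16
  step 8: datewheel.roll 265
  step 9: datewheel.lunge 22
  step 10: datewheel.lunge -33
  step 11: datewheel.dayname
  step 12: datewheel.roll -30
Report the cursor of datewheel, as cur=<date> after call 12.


// markday(d='2125-04-15') == 2125-04-15
// roll(n='340') == 2126-03-21
// lunge(n='2') == 2126-05-21
// yhop(n='-6') == 2120-05-21
// lunge(n='-3') == 2120-02-21
// untilx(d='2118-12-18') == -430
// markday(d='2020-08-16') == 2020-08-16
// roll(n='265') == 2021-05-08
// lunge(n='22') == 2023-03-08
// lunge(n='-33') == 2020-06-08
// dayname() == Monday
// roll(n='-30') == 2020-05-09

Answer: cur=2020-05-09


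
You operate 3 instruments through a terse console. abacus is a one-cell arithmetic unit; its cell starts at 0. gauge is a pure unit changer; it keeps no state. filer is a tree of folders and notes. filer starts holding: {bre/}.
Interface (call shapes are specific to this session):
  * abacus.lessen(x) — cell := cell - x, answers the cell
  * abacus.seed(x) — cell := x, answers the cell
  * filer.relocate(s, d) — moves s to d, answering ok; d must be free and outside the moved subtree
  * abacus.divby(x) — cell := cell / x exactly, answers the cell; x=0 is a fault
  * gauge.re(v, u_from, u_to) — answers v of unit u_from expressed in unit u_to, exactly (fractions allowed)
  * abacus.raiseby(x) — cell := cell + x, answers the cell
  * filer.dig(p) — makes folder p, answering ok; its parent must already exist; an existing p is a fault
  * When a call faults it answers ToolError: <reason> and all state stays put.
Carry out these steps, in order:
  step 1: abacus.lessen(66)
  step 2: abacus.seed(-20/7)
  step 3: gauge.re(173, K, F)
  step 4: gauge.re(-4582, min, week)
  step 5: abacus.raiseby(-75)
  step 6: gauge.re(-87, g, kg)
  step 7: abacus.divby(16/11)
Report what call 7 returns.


>>> lessen x→66
= -66
>>> seed x→-20/7
= -20/7
>>> re v→173 u_from→K u_to→F
= -14827/100
>>> re v→-4582 u_from→min u_to→week
= -2291/5040
>>> raiseby x→-75
= -545/7
>>> re v→-87 u_from→g u_to→kg
= -87/1000
>>> divby x→16/11
= -5995/112

Answer: -5995/112


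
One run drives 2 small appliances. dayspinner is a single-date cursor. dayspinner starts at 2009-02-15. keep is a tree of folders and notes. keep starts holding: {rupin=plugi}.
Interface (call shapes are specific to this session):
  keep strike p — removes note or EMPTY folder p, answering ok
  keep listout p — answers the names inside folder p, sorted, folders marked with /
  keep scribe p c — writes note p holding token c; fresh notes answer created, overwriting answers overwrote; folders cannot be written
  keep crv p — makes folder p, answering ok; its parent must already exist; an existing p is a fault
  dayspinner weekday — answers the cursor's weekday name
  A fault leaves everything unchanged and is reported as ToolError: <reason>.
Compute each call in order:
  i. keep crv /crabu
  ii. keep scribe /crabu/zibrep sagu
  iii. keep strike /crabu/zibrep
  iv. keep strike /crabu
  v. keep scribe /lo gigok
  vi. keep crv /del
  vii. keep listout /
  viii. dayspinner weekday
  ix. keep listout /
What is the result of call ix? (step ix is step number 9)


Answer: [del/, lo, rupin]

Derivation:
Then keep crv using p: /crabu, — result: ok.
I try keep scribe using p: /crabu/zibrep, c: sagu, — result: created.
Using keep strike using p: /crabu/zibrep, which returns ok.
Then keep strike using p: /crabu, which returns ok.
Invoking keep scribe using p: /lo, c: gigok, which returns created.
I use keep crv using p: /del, yielding ok.
Now I run keep listout using p: /, yielding [del/, lo, rupin].
I use dayspinner weekday, which returns Sunday.
Using keep listout using p: /, and get [del/, lo, rupin].


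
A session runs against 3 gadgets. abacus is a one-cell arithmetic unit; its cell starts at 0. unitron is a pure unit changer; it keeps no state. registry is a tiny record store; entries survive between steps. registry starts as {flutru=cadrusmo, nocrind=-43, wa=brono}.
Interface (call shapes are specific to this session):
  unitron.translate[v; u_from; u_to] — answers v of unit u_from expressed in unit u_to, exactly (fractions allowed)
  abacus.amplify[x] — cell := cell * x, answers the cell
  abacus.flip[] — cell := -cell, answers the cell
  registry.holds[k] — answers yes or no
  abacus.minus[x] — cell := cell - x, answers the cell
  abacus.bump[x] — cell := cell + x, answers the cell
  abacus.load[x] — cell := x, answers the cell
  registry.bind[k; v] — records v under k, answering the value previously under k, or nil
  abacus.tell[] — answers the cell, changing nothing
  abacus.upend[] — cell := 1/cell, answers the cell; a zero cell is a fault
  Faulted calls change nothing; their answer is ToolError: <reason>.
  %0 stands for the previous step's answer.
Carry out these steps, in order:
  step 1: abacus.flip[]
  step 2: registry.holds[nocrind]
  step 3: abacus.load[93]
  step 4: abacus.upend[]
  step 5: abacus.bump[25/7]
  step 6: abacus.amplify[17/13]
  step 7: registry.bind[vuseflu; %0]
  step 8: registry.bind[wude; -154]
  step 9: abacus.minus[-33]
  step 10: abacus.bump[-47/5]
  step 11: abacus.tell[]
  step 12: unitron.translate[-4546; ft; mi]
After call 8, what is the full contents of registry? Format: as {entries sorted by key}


Answer: {flutru=cadrusmo, nocrind=-43, vuseflu=39644/8463, wa=brono, wude=-154}

Derivation:
==> abacus.flip()
<== 0
==> registry.holds(k: nocrind)
<== yes
==> abacus.load(x: 93)
<== 93
==> abacus.upend()
<== 1/93
==> abacus.bump(x: 25/7)
<== 2332/651
==> abacus.amplify(x: 17/13)
<== 39644/8463
==> registry.bind(k: vuseflu, v: %0)
<== nil
==> registry.bind(k: wude, v: -154)
<== nil
==> abacus.minus(x: -33)
<== 318923/8463
==> abacus.bump(x: -47/5)
<== 1196854/42315
==> abacus.tell()
<== 1196854/42315
==> unitron.translate(v: -4546, u_from: ft, u_to: mi)
<== -2273/2640


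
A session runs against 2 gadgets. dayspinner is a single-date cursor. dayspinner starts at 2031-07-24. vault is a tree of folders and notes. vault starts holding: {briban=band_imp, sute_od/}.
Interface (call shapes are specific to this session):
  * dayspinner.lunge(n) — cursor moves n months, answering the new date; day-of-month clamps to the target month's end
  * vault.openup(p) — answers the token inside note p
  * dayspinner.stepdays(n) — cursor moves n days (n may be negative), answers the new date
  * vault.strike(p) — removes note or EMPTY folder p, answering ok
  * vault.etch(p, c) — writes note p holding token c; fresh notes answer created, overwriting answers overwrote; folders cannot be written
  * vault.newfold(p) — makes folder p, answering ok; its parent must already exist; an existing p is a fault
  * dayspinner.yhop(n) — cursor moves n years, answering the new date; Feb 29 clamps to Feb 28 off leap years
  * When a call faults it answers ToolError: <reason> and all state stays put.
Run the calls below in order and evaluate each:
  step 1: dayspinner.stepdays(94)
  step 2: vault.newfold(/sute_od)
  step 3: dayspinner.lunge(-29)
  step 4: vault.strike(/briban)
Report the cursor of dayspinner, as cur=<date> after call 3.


% dayspinner.stepdays 94
[out] 2031-10-26
% vault.newfold /sute_od
[out] ToolError: exists
% dayspinner.lunge -29
[out] 2029-05-26
% vault.strike /briban
[out] ok

Answer: cur=2029-05-26


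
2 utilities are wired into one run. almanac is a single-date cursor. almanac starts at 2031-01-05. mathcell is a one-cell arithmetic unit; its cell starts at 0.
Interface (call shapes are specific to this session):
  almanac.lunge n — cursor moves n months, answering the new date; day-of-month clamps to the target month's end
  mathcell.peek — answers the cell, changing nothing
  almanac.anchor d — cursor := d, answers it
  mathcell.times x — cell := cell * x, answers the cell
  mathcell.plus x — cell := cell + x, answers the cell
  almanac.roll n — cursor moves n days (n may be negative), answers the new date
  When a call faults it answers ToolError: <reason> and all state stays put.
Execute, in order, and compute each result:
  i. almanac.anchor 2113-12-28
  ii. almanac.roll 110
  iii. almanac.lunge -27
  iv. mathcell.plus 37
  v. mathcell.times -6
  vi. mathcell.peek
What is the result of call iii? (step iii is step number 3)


! 1. almanac.anchor(d→2113-12-28) -> 2113-12-28
! 2. almanac.roll(n→110) -> 2114-04-17
! 3. almanac.lunge(n→-27) -> 2112-01-17
! 4. mathcell.plus(x→37) -> 37
! 5. mathcell.times(x→-6) -> -222
! 6. mathcell.peek() -> -222

Answer: 2112-01-17


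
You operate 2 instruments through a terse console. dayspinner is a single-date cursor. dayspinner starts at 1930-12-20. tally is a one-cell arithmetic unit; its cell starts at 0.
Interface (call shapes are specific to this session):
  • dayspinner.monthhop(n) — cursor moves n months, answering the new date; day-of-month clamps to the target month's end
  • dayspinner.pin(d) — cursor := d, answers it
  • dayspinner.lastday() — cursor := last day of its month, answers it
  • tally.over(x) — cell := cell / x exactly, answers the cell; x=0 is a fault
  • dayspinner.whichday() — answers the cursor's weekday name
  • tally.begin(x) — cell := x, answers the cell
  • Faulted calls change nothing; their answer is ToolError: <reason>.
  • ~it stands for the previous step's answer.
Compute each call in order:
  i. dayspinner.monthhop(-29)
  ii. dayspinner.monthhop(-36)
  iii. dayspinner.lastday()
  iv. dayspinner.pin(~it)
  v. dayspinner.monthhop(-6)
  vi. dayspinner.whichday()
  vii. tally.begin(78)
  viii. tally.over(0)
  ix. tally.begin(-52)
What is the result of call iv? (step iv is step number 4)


Step: dayspinner.monthhop[n: -29]
Result: 1928-07-20
Step: dayspinner.monthhop[n: -36]
Result: 1925-07-20
Step: dayspinner.lastday[]
Result: 1925-07-31
Step: dayspinner.pin[d: ~it]
Result: 1925-07-31
Step: dayspinner.monthhop[n: -6]
Result: 1925-01-31
Step: dayspinner.whichday[]
Result: Saturday
Step: tally.begin[x: 78]
Result: 78
Step: tally.over[x: 0]
Result: ToolError: division by zero
Step: tally.begin[x: -52]
Result: -52

Answer: 1925-07-31


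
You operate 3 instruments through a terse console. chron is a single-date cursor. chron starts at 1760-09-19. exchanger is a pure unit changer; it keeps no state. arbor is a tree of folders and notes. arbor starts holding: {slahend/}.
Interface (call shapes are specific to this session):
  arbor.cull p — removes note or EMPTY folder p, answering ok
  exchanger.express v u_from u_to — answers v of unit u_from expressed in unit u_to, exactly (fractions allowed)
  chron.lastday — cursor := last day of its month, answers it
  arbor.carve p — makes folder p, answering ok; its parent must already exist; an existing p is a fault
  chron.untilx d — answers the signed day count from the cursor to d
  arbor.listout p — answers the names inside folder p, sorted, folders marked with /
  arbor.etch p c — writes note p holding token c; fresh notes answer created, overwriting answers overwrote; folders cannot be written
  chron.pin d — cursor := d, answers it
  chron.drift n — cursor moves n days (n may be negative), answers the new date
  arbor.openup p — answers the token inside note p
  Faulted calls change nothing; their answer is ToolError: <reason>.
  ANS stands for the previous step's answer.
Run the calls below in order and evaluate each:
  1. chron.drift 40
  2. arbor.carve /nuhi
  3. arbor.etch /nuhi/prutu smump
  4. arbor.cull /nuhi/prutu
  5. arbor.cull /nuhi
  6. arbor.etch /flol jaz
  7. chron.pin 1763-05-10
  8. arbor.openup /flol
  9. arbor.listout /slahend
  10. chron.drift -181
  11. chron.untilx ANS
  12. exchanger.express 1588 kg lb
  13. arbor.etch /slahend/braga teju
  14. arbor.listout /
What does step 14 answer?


> chron.drift 40
  1760-10-29
> arbor.carve /nuhi
  ok
> arbor.etch /nuhi/prutu smump
  created
> arbor.cull /nuhi/prutu
  ok
> arbor.cull /nuhi
  ok
> arbor.etch /flol jaz
  created
> chron.pin 1763-05-10
  1763-05-10
> arbor.openup /flol
  jaz
> arbor.listout /slahend
  []
> chron.drift -181
  1762-11-10
> chron.untilx ANS
  0
> exchanger.express 1588 kg lb
  158800000000/45359237
> arbor.etch /slahend/braga teju
  created
> arbor.listout /
  [flol, slahend/]

Answer: [flol, slahend/]


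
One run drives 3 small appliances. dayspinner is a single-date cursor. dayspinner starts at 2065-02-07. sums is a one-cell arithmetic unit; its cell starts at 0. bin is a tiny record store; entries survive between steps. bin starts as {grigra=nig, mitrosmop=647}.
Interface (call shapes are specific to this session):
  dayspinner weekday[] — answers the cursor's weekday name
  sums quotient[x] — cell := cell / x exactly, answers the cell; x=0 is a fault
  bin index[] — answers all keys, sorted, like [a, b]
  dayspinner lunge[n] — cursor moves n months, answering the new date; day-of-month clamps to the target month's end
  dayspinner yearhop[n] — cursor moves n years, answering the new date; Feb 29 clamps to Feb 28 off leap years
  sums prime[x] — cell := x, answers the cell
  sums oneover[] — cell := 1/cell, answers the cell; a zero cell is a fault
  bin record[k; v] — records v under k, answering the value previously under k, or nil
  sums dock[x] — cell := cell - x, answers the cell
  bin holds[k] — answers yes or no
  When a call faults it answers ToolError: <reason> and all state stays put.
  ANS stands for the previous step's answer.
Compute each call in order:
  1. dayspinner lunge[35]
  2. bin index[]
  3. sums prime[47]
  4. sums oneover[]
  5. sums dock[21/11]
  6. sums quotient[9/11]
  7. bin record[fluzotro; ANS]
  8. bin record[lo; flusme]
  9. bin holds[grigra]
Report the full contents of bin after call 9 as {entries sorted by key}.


Act: dayspinner lunge[35]
Obs: 2068-01-07
Act: bin index[]
Obs: [grigra, mitrosmop]
Act: sums prime[47]
Obs: 47
Act: sums oneover[]
Obs: 1/47
Act: sums dock[21/11]
Obs: -976/517
Act: sums quotient[9/11]
Obs: -976/423
Act: bin record[fluzotro; ANS]
Obs: nil
Act: bin record[lo; flusme]
Obs: nil
Act: bin holds[grigra]
Obs: yes

Answer: {fluzotro=-976/423, grigra=nig, lo=flusme, mitrosmop=647}


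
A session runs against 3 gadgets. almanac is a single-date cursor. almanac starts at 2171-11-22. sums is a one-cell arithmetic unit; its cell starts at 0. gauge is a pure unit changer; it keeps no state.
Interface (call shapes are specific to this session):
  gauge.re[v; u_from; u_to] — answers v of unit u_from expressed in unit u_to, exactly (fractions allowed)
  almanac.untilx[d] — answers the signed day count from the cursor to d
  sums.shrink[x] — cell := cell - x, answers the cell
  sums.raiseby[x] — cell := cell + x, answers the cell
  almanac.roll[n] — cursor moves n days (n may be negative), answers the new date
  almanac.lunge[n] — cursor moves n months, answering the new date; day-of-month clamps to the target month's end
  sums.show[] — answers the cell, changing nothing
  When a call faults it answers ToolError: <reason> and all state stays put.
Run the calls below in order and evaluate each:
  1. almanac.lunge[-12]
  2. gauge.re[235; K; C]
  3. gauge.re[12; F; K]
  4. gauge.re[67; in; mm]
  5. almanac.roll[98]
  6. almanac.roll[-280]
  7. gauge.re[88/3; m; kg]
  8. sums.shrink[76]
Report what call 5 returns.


Do: almanac.lunge[n→-12]
See: 2170-11-22
Do: gauge.re[v→235; u_from→K; u_to→C]
See: -763/20
Do: gauge.re[v→12; u_from→F; u_to→K]
See: 47167/180
Do: gauge.re[v→67; u_from→in; u_to→mm]
See: 8509/5
Do: almanac.roll[n→98]
See: 2171-02-28
Do: almanac.roll[n→-280]
See: 2170-05-24
Do: gauge.re[v→88/3; u_from→m; u_to→kg]
See: ToolError: incompatible units
Do: sums.shrink[x→76]
See: -76

Answer: 2171-02-28


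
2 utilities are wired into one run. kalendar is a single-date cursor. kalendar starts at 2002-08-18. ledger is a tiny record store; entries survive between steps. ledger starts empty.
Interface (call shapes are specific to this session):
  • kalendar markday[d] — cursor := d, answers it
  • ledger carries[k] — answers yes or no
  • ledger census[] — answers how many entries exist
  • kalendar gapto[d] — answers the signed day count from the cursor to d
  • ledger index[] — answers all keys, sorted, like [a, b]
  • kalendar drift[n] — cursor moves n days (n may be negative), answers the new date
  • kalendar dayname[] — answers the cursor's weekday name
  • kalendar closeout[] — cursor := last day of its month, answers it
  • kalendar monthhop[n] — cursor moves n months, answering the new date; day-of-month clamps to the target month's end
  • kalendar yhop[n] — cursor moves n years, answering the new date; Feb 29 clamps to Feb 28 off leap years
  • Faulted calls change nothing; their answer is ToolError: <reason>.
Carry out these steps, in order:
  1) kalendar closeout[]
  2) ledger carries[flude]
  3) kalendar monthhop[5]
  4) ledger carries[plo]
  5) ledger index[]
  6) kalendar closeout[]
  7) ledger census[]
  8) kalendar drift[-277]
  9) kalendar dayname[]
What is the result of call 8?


Answer: 2002-04-29

Derivation:
CALL kalendar closeout[]
RET  2002-08-31
CALL ledger carries[k=flude]
RET  no
CALL kalendar monthhop[n=5]
RET  2003-01-31
CALL ledger carries[k=plo]
RET  no
CALL ledger index[]
RET  []
CALL kalendar closeout[]
RET  2003-01-31
CALL ledger census[]
RET  0
CALL kalendar drift[n=-277]
RET  2002-04-29
CALL kalendar dayname[]
RET  Monday


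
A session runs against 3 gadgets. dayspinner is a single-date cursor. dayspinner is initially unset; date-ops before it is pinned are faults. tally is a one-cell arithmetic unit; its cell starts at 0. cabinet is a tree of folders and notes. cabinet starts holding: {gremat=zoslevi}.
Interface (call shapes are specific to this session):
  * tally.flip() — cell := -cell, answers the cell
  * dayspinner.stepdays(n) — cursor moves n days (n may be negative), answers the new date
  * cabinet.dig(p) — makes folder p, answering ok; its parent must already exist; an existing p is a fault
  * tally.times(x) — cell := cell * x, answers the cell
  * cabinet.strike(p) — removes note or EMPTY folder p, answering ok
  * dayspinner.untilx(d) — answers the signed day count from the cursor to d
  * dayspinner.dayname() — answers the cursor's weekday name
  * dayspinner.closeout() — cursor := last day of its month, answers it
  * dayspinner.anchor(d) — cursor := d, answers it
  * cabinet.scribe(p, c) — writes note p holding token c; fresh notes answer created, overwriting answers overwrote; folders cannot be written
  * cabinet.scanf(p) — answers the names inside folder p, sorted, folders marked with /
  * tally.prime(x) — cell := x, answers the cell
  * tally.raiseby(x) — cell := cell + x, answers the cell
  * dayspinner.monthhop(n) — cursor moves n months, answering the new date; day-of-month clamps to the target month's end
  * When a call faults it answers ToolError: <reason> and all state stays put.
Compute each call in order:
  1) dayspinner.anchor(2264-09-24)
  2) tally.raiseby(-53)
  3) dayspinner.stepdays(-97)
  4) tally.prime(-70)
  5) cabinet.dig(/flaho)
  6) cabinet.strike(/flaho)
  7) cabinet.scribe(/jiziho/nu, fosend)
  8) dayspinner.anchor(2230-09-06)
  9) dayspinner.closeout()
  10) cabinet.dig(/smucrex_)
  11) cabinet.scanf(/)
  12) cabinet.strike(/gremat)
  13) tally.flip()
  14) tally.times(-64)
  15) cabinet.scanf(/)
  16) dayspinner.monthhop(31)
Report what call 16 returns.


CALL dayspinner.anchor[2264-09-24]
RET  2264-09-24
CALL tally.raiseby[-53]
RET  -53
CALL dayspinner.stepdays[-97]
RET  2264-06-19
CALL tally.prime[-70]
RET  -70
CALL cabinet.dig[/flaho]
RET  ok
CALL cabinet.strike[/flaho]
RET  ok
CALL cabinet.scribe[/jiziho/nu; fosend]
RET  ToolError: no parent
CALL dayspinner.anchor[2230-09-06]
RET  2230-09-06
CALL dayspinner.closeout[]
RET  2230-09-30
CALL cabinet.dig[/smucrex_]
RET  ok
CALL cabinet.scanf[/]
RET  [gremat, smucrex_/]
CALL cabinet.strike[/gremat]
RET  ok
CALL tally.flip[]
RET  70
CALL tally.times[-64]
RET  -4480
CALL cabinet.scanf[/]
RET  [smucrex_/]
CALL dayspinner.monthhop[31]
RET  2233-04-30

Answer: 2233-04-30
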